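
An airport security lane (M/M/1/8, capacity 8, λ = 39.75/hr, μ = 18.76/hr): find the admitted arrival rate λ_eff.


ρ = 2.1189; P_K = (1−ρ)ρ^8/(1−ρ^9) = 0.528664
λ_eff = λ(1 − P_K) = 39.75·(1 − 0.528664) = 39.75·0.471336 = 18.7356 /hr

Final: 18.7356 /hr


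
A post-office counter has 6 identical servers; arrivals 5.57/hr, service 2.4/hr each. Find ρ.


ρ = λ/(cμ) = 5.57/(6·2.4) = 5.57/14.40 = 0.3868

Final: 0.3868


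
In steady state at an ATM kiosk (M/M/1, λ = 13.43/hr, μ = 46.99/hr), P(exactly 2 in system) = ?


ρ = 13.43/46.99 = 0.2858
P_n = (1−ρ)·ρ^n = (1 − 0.2858)·0.2858^2 = 0.7142·0.081685 = 0.058339

Final: 0.058339


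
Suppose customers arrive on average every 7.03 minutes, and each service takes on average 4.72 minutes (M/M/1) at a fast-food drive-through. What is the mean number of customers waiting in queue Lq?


λ = 60/7.03 = 8.5349 /hr
μ = 60/4.72 = 12.7119 /hr
ρ = λ/μ = 8.5349/12.7119 = 0.6714
Lq = ρ²/(1−ρ) = 0.4508/0.3286 = 1.3719

Final: 1.3719


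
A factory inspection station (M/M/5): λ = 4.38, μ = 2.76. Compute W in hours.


a = 1.5870; ρ = 0.3174; P₀ = 0.204106
Lq = P₀·a^c·ρ/(c!(1−ρ)²) = 0.01166
Wq = Lq/λ = 0.01166/4.38 = 0.002662 hr
W = Wq + 1/μ = 0.002662 + 0.36232 = 0.36498 hr

Final: 0.36498 hr


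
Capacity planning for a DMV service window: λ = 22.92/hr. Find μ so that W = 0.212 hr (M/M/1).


W = 1/(μ−λ) ⇒ μ − λ = 1/W = 1/0.212 = 4.7170
μ = λ + 1/W = 22.92 + 4.7170 = 27.6370 per hr

Final: 27.6370 /hr


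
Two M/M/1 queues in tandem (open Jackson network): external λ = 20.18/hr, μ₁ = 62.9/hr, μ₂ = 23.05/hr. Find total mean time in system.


Each node sees arrival rate λ = 20.18/hr (tandem ⇒ throughput preserved).
W₁ = 1/(μ₁−λ) = 1/(62.9−20.18) = 0.02341 hr
W₂ = 1/(μ₂−λ) = 1/(23.05−20.18) = 0.34843 hr
W_total = W₁ + W₂ = 0.02341 + 0.34843 = 0.37184 hr

Final: 0.37184 hr


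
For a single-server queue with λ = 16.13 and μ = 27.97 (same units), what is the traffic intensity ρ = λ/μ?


ρ = λ/μ = 16.13/27.97 = 0.5767

Final: 0.5767


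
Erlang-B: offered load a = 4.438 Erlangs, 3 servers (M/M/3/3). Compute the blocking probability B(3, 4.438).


B(c,a) = (a^c/c!) / Σ_{k=0}^{c} a^k/k!
a^3/3! = 14.568359
Σ terms (k=0..3): 1.00000 + 4.43800 + 9.84792 + 14.56836 = 29.854281
B = 14.568359/29.854281 = 0.487982

Final: 0.487982


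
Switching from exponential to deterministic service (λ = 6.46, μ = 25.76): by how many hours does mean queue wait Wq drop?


ρ = 6.46/25.76 = 0.2508
Wq(M/M/1) = ρ/(μ−λ) = 0.2508/19.30 = 0.01299 hr
Wq(M/D/1) = ρ/(2(μ−λ)) = 0.006497 hr
Savings = 0.01299 − 0.006497 = 0.006497 hr

Final: 0.006497 hr


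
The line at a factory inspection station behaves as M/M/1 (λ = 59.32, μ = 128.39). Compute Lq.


ρ = 59.32/128.39 = 0.4620
Lq = ρ²/(1−ρ) = 0.2135/0.5380 = 0.3968

Final: 0.3968


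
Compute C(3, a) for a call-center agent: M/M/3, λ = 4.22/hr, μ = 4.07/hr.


a = λ/μ = 1.0369; ρ = a/3 = 0.3456
P₀ = 0.349859 (from M/M/c formula)
C(c,a) = [a^c/(c!(1−ρ))]·P₀ = [1.11469/(6·0.6544)]·0.349859
= 0.28390·0.349859 = 0.099326

Final: 0.099326


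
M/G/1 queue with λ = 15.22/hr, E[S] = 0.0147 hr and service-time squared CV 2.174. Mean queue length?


ρ = λ·E[S] = 15.22·0.0147 = 0.2237
Lq = ρ²(1+C_s²)/(2(1−ρ)) = 0.05006·(1+2.174)/(2·0.7763)
= 0.05006·3.1740/1.5525 = 0.10234

Final: 0.10234


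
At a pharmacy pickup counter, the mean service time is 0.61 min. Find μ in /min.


μ = 1/(service time) in consistent units.
1 minute = 1 min, so μ = 1/0.61 = 1.6393 per minute

Final: 1.6393 /min


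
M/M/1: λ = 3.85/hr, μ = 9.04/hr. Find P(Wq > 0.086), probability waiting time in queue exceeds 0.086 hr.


ρ = 3.85/9.04 = 0.4259
P(Wq > t) = ρ·e^{−(μ−λ)t} = 0.4259·e^{−0.4463}
= 0.4259·0.639966 = 0.272552

Final: 0.272552


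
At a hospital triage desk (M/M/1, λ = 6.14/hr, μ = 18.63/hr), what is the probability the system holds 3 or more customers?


ρ = 6.14/18.63 = 0.3296
P(N ≥ n) = ρ^n = 0.3296^3 = 0.035799

Final: 0.035799


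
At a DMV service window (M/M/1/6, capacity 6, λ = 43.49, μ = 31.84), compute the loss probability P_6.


ρ = λ/μ = 43.49/31.84 = 1.3659
P_K = (1−ρ)ρ^K/(1−ρ^(K+1)) = (-0.3659·6.493788)/(1 − 8.869813)
= -2.376025/-7.869813 = 0.301916

Final: 0.301916


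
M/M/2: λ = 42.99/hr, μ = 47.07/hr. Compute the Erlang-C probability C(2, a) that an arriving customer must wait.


a = λ/μ = 0.9133; ρ = a/2 = 0.4567
P₀ = 0.373004 (from M/M/c formula)
C(c,a) = [a^c/(c!(1−ρ))]·P₀ = [0.83415/(2·0.5433)]·0.373004
= 0.76762·0.373004 = 0.286324

Final: 0.286324


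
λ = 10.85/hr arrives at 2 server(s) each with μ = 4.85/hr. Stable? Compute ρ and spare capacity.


Total capacity cμ = 2·4.85 = 9.70/hr
ρ = λ/(cμ) = 10.85/9.70 = 1.1186
Stable ⇔ ρ < 1: NO
Spare capacity = cμ − λ = 9.70 − 10.85 = -1.15/hr

Final: ρ = 1.1186; unstable; margin = -1.15/hr


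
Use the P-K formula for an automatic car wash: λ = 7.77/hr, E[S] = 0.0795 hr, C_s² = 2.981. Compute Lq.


ρ = λ·E[S] = 7.77·0.0795 = 0.6177
Lq = ρ²(1+C_s²)/(2(1−ρ)) = 0.3816·(1+2.981)/(2·0.3823)
= 0.3816·3.9810/0.7646 = 1.98679

Final: 1.98679


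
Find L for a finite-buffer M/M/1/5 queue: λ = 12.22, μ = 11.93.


ρ = 12.22/11.93 = 1.0243
L = ρ[1 − (K+1)ρ^K + Kρ^(K+1)] / [(1−ρ)(1−ρ^(K+1))]
Numerator: 1.0243·(1 − 6·1.127597 + 5·1.155007) = 0.009684
Denominator: (-0.02431)·(-0.155007) = 0.003768
L = 0.009684/0.003768 = 2.5700

Final: 2.5700


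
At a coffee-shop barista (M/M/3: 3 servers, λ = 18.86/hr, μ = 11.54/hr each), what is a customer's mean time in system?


a = 1.6343; ρ = 0.5448; P₀ = 0.179598
Lq = P₀·a^c·ρ/(c!(1−ρ)²) = 0.34349
Wq = Lq/λ = 0.34349/18.86 = 0.01821 hr
W = Wq + 1/μ = 0.01821 + 0.08666 = 0.10487 hr

Final: 0.10487 hr


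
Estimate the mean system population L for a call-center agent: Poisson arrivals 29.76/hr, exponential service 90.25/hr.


ρ = λ/μ = 29.76/90.25 = 0.3298
L = ρ/(1−ρ) = 0.3298/(1 − 0.3298) = 0.3298/0.6702 = 0.4920

Final: 0.4920


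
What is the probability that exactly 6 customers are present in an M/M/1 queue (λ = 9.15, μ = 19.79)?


ρ = 9.15/19.79 = 0.4624
P_n = (1−ρ)·ρ^n = (1 − 0.4624)·0.4624^6 = 0.5376·0.009769 = 0.005252

Final: 0.005252


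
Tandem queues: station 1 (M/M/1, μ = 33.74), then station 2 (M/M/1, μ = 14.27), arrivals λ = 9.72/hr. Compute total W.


Each node sees arrival rate λ = 9.72/hr (tandem ⇒ throughput preserved).
W₁ = 1/(μ₁−λ) = 1/(33.74−9.72) = 0.04163 hr
W₂ = 1/(μ₂−λ) = 1/(14.27−9.72) = 0.21978 hr
W_total = W₁ + W₂ = 0.04163 + 0.21978 = 0.26141 hr

Final: 0.26141 hr


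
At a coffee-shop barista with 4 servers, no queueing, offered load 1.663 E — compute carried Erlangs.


B(4,1.663) = 0.062109 (Erlang-B)
Carried load = a(1 − B) = 1.663·(1 − 0.062109) = 1.663·0.937891 = 1.5597 E

Final: 1.5597 Erlangs


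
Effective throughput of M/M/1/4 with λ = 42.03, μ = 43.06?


ρ = 0.9761; P_K = (1−ρ)ρ^4/(1−ρ^5) = 0.190435
λ_eff = λ(1 − P_K) = 42.03·(1 − 0.190435) = 42.03·0.809565 = 34.0260 /hr

Final: 34.0260 /hr


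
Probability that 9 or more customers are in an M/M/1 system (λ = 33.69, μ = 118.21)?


ρ = 33.69/118.21 = 0.2850
P(N ≥ n) = ρ^n = 0.2850^9 = 0.00001241

Final: 0.00001241


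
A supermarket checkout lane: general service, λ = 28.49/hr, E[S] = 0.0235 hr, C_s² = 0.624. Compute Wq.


ρ = λ·E[S] = 28.49·0.0235 = 0.6695
E[S²] = E[S]²(1+C_s²) = 0.0235²·(1+0.624) = 0.0008969
Wq = λ·E[S²]/(2(1−ρ)) = 28.49·0.0008969/(2·0.3305) = 0.03866 hr

Final: 0.03866 hr


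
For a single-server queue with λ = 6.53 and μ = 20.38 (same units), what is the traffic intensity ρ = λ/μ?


ρ = λ/μ = 6.53/20.38 = 0.3204

Final: 0.3204


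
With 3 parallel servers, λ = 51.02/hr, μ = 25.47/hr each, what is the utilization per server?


ρ = λ/(cμ) = 51.02/(3·25.47) = 51.02/76.41 = 0.6677

Final: 0.6677


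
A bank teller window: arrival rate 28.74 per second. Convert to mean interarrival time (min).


Mean interarrival time = 1/λ = 1/28.74 second = 0.03479 second
In minutes: 0.03479 × 0.0166667 = 0.0005799 min

Final: 0.0005799 min


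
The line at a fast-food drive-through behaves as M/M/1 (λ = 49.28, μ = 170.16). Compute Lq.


ρ = 49.28/170.16 = 0.2896
Lq = ρ²/(1−ρ) = 0.08387/0.7104 = 0.1181

Final: 0.1181


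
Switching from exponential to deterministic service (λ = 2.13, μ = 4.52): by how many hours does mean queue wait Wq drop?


ρ = 2.13/4.52 = 0.4712
Wq(M/M/1) = ρ/(μ−λ) = 0.4712/2.39 = 0.19717 hr
Wq(M/D/1) = ρ/(2(μ−λ)) = 0.09859 hr
Savings = 0.19717 − 0.09859 = 0.09859 hr

Final: 0.09859 hr


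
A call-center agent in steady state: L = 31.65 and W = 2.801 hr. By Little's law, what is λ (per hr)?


λ = L/W = 31.65/2.801 = 11.2995 /hr

Final: 11.2995 /hr


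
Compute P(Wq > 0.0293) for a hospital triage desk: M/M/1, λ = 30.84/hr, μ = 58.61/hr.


ρ = 30.84/58.61 = 0.5262
P(Wq > t) = ρ·e^{−(μ−λ)t} = 0.5262·e^{−0.8137}
= 0.5262·0.443232 = 0.233224

Final: 0.233224


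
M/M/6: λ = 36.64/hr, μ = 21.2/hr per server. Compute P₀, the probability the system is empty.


a = λ/μ = 36.64/21.2 = 1.7283; ρ = a/c = 0.2881
Σ_{k=0}^{5} a^k/k! (terms k=0..5) = 1.00000 + 1.72830 + 1.49351 + 0.86041 + 0.37176 + 0.12850 = 5.58250
Tail: a^6/(6!(1−ρ)) = 26.65125/(720·0.7119) = 0.05199
P₀ = 1/(5.58250 + 0.05199) = 1/5.63449 = 0.177478

Final: 0.177478


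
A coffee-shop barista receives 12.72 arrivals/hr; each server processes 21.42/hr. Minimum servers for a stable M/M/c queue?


Stability requires cμ > λ ⇔ c > λ/μ.
λ/μ = 12.72/21.42 = 0.5938
Minimum integer c = ⌊0.5938⌋ + 1 = 1
Check: 1·21.42 = 21.42 > 12.72, while 0·21.42 = 0.00 ≤ 12.72

Final: 1 servers


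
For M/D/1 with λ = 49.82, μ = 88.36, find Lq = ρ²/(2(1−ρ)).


ρ = 49.82/88.36 = 0.5638
M/D/1: Lq = ρ²/(2(1−ρ)) = 0.3179/(2·0.4362) = 0.36443

Final: 0.36443


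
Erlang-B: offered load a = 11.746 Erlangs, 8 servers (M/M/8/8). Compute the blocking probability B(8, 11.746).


B(c,a) = (a^c/c!) / Σ_{k=0}^{c} a^k/k!
a^8/8! = 8986.683541
Σ terms (k=0..8): 1.00000 + 11.74600 + 68.98426 + 270.09636 + 793.13798 + 1863.23973 + 3647.60231 + 6120.67668 + 8986.68354 = 21763.166869
B = 8986.683541/21763.166869 = 0.412931

Final: 0.412931


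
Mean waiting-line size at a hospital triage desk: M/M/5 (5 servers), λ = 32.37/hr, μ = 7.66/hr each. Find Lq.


a = λ/μ = 4.2258; ρ = a/5 = 0.8452
P₀ = 0.008885
Lq = P₀·a^c·ρ / (c!·(1−ρ)²) = 0.008885·1347.62683·0.8452/(120·0.02397)
= 3.51776

Final: 3.51776


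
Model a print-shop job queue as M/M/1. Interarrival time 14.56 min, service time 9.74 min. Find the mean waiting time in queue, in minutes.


λ = 60/14.56 = 4.1209 /hr
μ = 60/9.74 = 6.1602 /hr
ρ = λ/μ = 4.1209/6.1602 = 0.6690
Wq = ρ/(μ−λ) = 0.6690/(6.1602−4.1209) = 0.32803 hr
In minutes: 0.32803·60 = 19.682 min

Final: 19.682 min


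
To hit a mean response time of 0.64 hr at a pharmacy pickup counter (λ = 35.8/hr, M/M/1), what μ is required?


W = 1/(μ−λ) ⇒ μ − λ = 1/W = 1/0.64 = 1.5625
μ = λ + 1/W = 35.8 + 1.5625 = 37.3625 per hr

Final: 37.3625 /hr


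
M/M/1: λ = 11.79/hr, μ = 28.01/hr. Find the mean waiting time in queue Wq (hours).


ρ = 11.79/28.01 = 0.4209
Wq = ρ/(μ−λ) = 0.4209/(28.01 − 11.79) = 0.4209/16.22 = 0.02595 hr

Final: 0.02595 hr


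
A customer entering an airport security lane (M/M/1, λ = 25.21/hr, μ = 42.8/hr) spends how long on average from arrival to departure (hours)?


W = 1/(μ−λ) = 1/(42.8 − 25.21) = 1/17.59 = 0.05685 hr

Final: 0.05685 hr


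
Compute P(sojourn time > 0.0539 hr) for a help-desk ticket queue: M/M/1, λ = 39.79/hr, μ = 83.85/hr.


W ~ Exponential(μ−λ) for M/M/1.
μ − λ = 83.85 − 39.79 = 44.0600
P(W > t) = e^{−(μ−λ)t} = e^{−2.3748} = 0.093030

Final: 0.093030


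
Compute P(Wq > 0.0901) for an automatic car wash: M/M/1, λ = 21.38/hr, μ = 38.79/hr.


ρ = 21.38/38.79 = 0.5512
P(Wq > t) = ρ·e^{−(μ−λ)t} = 0.5512·e^{−1.5686}
= 0.5512·0.208328 = 0.114825

Final: 0.114825


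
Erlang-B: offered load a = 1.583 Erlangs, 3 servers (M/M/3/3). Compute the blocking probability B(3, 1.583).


B(c,a) = (a^c/c!) / Σ_{k=0}^{c} a^k/k!
a^3/3! = 0.661137
Σ terms (k=0..3): 1.00000 + 1.58300 + 1.25294 + 0.66114 = 4.497082
B = 0.661137/4.497082 = 0.147015

Final: 0.147015


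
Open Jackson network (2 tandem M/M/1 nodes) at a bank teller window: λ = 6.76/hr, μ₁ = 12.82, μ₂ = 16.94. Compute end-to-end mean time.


Each node sees arrival rate λ = 6.76/hr (tandem ⇒ throughput preserved).
W₁ = 1/(μ₁−λ) = 1/(12.82−6.76) = 0.16502 hr
W₂ = 1/(μ₂−λ) = 1/(16.94−6.76) = 0.09823 hr
W_total = W₁ + W₂ = 0.16502 + 0.09823 = 0.26325 hr

Final: 0.26325 hr


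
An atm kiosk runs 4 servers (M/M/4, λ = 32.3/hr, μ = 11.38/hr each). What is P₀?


a = λ/μ = 32.3/11.38 = 2.8383; ρ = a/c = 0.7096
Σ_{k=0}^{3} a^k/k! (terms k=0..3) = 1.00000 + 2.83831 + 4.02801 + 3.81092 = 11.67724
Tail: a^4/(4!(1−ρ)) = 64.89945/(24·0.2904) = 9.31109
P₀ = 1/(11.67724 + 9.31109) = 1/20.98833 = 0.047646

Final: 0.047646


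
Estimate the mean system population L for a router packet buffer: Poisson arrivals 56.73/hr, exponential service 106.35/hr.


ρ = λ/μ = 56.73/106.35 = 0.5334
L = ρ/(1−ρ) = 0.5334/(1 − 0.5334) = 0.5334/0.4666 = 1.1433

Final: 1.1433


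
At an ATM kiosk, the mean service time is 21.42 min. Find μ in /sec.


μ = 1/(service time) in consistent units.
1 second = 0.0166667 min, so μ = 0.0166667/21.42 = 0.0007781 per second

Final: 0.0007781 /sec


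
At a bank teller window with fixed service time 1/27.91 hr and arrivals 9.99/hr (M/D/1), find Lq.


ρ = 9.99/27.91 = 0.3579
M/D/1: Lq = ρ²/(2(1−ρ)) = 0.1281/(2·0.6421) = 0.09977

Final: 0.09977


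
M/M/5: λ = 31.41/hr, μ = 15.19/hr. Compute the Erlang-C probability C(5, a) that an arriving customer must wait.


a = λ/μ = 2.0678; ρ = a/5 = 0.4136
P₀ = 0.125340 (from M/M/c formula)
C(c,a) = [a^c/(c!(1−ρ))]·P₀ = [37.80514/(120·0.5864)]·0.125340
= 0.53721·0.125340 = 0.067334

Final: 0.067334


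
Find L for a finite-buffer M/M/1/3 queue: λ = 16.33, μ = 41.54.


ρ = 16.33/41.54 = 0.3931
L = ρ[1 − (K+1)ρ^K + Kρ^(K+1)] / [(1−ρ)(1−ρ^(K+1))]
Numerator: 0.3931·(1 − 4·0.060752 + 3·0.023882) = 0.325751
Denominator: (0.6069)·(0.976118) = 0.592391
L = 0.325751/0.592391 = 0.5499

Final: 0.5499


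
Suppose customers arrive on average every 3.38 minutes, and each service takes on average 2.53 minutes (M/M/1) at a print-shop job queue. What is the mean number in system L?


λ = 60/3.38 = 17.7515 /hr
μ = 60/2.53 = 23.7154 /hr
ρ = λ/μ = 17.7515/23.7154 = 0.7485
L = ρ/(1−ρ) = 0.7485/0.2515 = 2.9765

Final: 2.9765


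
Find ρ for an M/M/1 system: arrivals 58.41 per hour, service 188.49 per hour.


ρ = λ/μ = 58.41/188.49 = 0.3099

Final: 0.3099


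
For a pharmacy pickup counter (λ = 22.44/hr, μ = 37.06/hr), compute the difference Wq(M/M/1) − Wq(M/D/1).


ρ = 22.44/37.06 = 0.6055
Wq(M/M/1) = ρ/(μ−λ) = 0.6055/14.62 = 0.04142 hr
Wq(M/D/1) = ρ/(2(μ−λ)) = 0.02071 hr
Savings = 0.04142 − 0.02071 = 0.02071 hr

Final: 0.02071 hr


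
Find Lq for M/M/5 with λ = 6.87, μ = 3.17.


a = λ/μ = 2.1672; ρ = a/5 = 0.4334
P₀ = 0.113195
Lq = P₀·a^c·ρ / (c!·(1−ρ)²) = 0.113195·47.80655·0.4334/(120·0.32099)
= 0.06089

Final: 0.06089


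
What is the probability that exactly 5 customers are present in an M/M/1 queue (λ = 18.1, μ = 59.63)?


ρ = 18.1/59.63 = 0.3035
P_n = (1−ρ)·ρ^n = (1 − 0.3035)·0.3035^5 = 0.6965·0.002577 = 0.001795

Final: 0.001795


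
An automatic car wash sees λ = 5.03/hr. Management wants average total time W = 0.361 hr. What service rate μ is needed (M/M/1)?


W = 1/(μ−λ) ⇒ μ − λ = 1/W = 1/0.361 = 2.7701
μ = λ + 1/W = 5.03 + 2.7701 = 7.8001 per hr

Final: 7.8001 /hr


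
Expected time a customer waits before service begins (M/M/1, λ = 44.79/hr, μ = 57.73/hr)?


ρ = 44.79/57.73 = 0.7759
Wq = ρ/(μ−λ) = 0.7759/(57.73 − 44.79) = 0.7759/12.94 = 0.05996 hr

Final: 0.05996 hr


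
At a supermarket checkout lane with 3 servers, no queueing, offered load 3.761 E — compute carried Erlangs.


B(3,3.761) = 0.428336 (Erlang-B)
Carried load = a(1 − B) = 3.761·(1 − 0.428336) = 3.761·0.571664 = 2.1500 E

Final: 2.1500 Erlangs


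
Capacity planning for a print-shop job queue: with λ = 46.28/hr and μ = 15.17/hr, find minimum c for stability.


Stability requires cμ > λ ⇔ c > λ/μ.
λ/μ = 46.28/15.17 = 3.0508
Minimum integer c = ⌊3.0508⌋ + 1 = 4
Check: 4·15.17 = 60.68 > 46.28, while 3·15.17 = 45.51 ≤ 46.28

Final: 4 servers


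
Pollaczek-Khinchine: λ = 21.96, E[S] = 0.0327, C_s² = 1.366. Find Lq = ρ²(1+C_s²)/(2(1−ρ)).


ρ = λ·E[S] = 21.96·0.0327 = 0.7181
Lq = ρ²(1+C_s²)/(2(1−ρ)) = 0.5157·(1+1.366)/(2·0.2819)
= 0.5157·2.3660/0.5638 = 2.16390

Final: 2.16390


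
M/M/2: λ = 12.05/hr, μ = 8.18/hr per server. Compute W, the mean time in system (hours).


a = 1.4731; ρ = 0.7366; P₀ = 0.151707
Lq = P₀·a^c·ρ/(c!(1−ρ)²) = 1.74686
Wq = Lq/λ = 1.74686/12.05 = 0.14497 hr
W = Wq + 1/μ = 0.14497 + 0.12225 = 0.26722 hr

Final: 0.26722 hr


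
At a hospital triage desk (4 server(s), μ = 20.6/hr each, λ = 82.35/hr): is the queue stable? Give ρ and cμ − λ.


Total capacity cμ = 4·20.6 = 82.40/hr
ρ = λ/(cμ) = 82.35/82.40 = 0.9994
Stable ⇔ ρ < 1: YES
Spare capacity = cμ − λ = 82.40 − 82.35 = 0.05/hr

Final: ρ = 0.9994; stable; margin = 0.05/hr


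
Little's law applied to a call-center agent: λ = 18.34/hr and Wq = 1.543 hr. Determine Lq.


Lq = λWq = 18.34·1.543 = 28.2986

Final: 28.2986


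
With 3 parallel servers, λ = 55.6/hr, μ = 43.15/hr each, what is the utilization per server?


ρ = λ/(cμ) = 55.6/(3·43.15) = 55.6/129.45 = 0.4295

Final: 0.4295


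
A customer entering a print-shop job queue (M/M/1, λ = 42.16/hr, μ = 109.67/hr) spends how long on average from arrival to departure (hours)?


W = 1/(μ−λ) = 1/(109.67 − 42.16) = 1/67.51 = 0.01481 hr

Final: 0.01481 hr


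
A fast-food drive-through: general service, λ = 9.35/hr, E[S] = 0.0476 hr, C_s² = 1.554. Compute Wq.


ρ = λ·E[S] = 9.35·0.0476 = 0.4451
E[S²] = E[S]²(1+C_s²) = 0.0476²·(1+1.554) = 0.005787
Wq = λ·E[S²]/(2(1−ρ)) = 9.35·0.005787/(2·0.5549) = 0.04875 hr

Final: 0.04875 hr


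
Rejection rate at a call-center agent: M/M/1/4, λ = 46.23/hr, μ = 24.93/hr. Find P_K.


ρ = λ/μ = 46.23/24.93 = 1.8544
P_K = (1−ρ)ρ^K/(1−ρ^(K+1)) = (-0.8544·11.825145)/(1 − 21.928457)
= -10.103312/-20.928457 = 0.482755

Final: 0.482755


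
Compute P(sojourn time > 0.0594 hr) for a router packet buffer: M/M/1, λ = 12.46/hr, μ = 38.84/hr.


W ~ Exponential(μ−λ) for M/M/1.
μ − λ = 38.84 − 12.46 = 26.3800
P(W > t) = e^{−(μ−λ)t} = e^{−1.5670} = 0.208676

Final: 0.208676


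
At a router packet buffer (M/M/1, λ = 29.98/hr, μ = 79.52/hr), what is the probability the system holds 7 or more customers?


ρ = 29.98/79.52 = 0.3770
P(N ≥ n) = ρ^n = 0.3770^7 = 0.001083

Final: 0.001083


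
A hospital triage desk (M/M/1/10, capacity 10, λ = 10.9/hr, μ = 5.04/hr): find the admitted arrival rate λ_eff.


ρ = 2.1627; P_K = (1−ρ)ρ^10/(1−ρ^11) = 0.537726
λ_eff = λ(1 − P_K) = 10.9·(1 − 0.537726) = 10.9·0.462274 = 5.0388 /hr

Final: 5.0388 /hr


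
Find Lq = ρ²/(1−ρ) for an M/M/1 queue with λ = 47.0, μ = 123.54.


ρ = 47.0/123.54 = 0.3804
Lq = ρ²/(1−ρ) = 0.1447/0.6196 = 0.2336

Final: 0.2336


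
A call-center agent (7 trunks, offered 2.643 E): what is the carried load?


B(7,2.643) = 0.012793 (Erlang-B)
Carried load = a(1 − B) = 2.643·(1 − 0.012793) = 2.643·0.987207 = 2.6092 E

Final: 2.6092 Erlangs


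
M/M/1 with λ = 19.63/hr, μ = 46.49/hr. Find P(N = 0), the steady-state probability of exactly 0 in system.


ρ = 19.63/46.49 = 0.4222
P_n = (1−ρ)·ρ^n = (1 − 0.4222)·0.4222^0 = 0.5778·1.000000 = 0.577759

Final: 0.577759


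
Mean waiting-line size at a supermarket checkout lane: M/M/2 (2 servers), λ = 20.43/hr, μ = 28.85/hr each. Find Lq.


a = λ/μ = 0.7081; ρ = a/2 = 0.3541
P₀ = 0.477025
Lq = P₀·a^c·ρ / (c!·(1−ρ)²) = 0.477025·0.50147·0.3541/(2·0.41722)
= 0.10150

Final: 0.10150


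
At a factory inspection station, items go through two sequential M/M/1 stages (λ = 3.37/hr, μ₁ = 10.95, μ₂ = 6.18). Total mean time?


Each node sees arrival rate λ = 3.37/hr (tandem ⇒ throughput preserved).
W₁ = 1/(μ₁−λ) = 1/(10.95−3.37) = 0.13193 hr
W₂ = 1/(μ₂−λ) = 1/(6.18−3.37) = 0.35587 hr
W_total = W₁ + W₂ = 0.13193 + 0.35587 = 0.48780 hr

Final: 0.48780 hr


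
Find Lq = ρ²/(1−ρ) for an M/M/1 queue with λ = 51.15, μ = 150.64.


ρ = 51.15/150.64 = 0.3396
Lq = ρ²/(1−ρ) = 0.1153/0.6604 = 0.1746

Final: 0.1746


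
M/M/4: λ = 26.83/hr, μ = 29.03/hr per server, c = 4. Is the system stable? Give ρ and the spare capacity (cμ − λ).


Total capacity cμ = 4·29.03 = 116.12/hr
ρ = λ/(cμ) = 26.83/116.12 = 0.2311
Stable ⇔ ρ < 1: YES
Spare capacity = cμ − λ = 116.12 − 26.83 = 89.29/hr

Final: ρ = 0.2311; stable; margin = 89.29/hr


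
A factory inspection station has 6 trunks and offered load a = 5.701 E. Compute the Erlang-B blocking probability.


B(c,a) = (a^c/c!) / Σ_{k=0}^{c} a^k/k!
a^6/6! = 47.684118
Σ terms (k=0..6): 1.00000 + 5.70100 + 16.25070 + 30.88175 + 44.01421 + 50.18500 + 47.68412 = 195.716781
B = 47.684118/195.716781 = 0.243638

Final: 0.243638


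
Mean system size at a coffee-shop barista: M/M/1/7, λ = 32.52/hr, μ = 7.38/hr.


ρ = 32.52/7.38 = 4.4065
L = ρ[1 − (K+1)ρ^K + Kρ^(K+1)] / [(1−ρ)(1−ρ^(K+1))]
Numerator: 4.4065·(1 − 8·32259.618392 + 7·142152.139581) = 3247545.156280
Denominator: (-3.4065)·(-142151.139581) = 484238.434833
L = 3247545.156280/484238.434833 = 6.7065

Final: 6.7065


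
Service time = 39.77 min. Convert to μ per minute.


μ = 1/(service time) in consistent units.
1 minute = 1 min, so μ = 1/39.77 = 0.02514 per minute

Final: 0.02514 /min


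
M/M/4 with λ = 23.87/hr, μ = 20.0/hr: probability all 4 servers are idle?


a = λ/μ = 23.87/20.0 = 1.1935; ρ = a/c = 0.2984
Σ_{k=0}^{3} a^k/k! (terms k=0..3) = 1.00000 + 1.19350 + 0.71222 + 0.28335 = 3.18907
Tail: a^4/(4!(1−ρ)) = 2.02904/(24·0.7016) = 0.12050
P₀ = 1/(3.18907 + 0.12050) = 1/3.30956 = 0.302155

Final: 0.302155


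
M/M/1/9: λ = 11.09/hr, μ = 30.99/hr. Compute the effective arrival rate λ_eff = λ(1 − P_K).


ρ = 0.3579; P_K = (1−ρ)ρ^9/(1−ρ^10) = 0.00006181
λ_eff = λ(1 − P_K) = 11.09·(1 − 0.00006181) = 11.09·0.999938 = 11.0893 /hr

Final: 11.0893 /hr


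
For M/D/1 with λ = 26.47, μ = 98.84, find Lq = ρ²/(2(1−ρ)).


ρ = 26.47/98.84 = 0.2678
M/D/1: Lq = ρ²/(2(1−ρ)) = 0.07172/(2·0.7322) = 0.04898

Final: 0.04898


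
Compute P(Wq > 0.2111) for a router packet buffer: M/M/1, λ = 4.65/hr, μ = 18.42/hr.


ρ = 4.65/18.42 = 0.2524
P(Wq > t) = ρ·e^{−(μ−λ)t} = 0.2524·e^{−2.9068}
= 0.2524·0.054648 = 0.013795

Final: 0.013795


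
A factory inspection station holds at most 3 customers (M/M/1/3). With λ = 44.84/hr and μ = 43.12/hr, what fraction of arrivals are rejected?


ρ = λ/μ = 44.84/43.12 = 1.0399
P_K = (1−ρ)ρ^K/(1−ρ^(K+1)) = (-0.03989·1.124503)/(1 − 1.169358)
= -0.044855/-0.169358 = 0.264853

Final: 0.264853


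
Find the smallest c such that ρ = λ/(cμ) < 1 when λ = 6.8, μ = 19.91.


Stability requires cμ > λ ⇔ c > λ/μ.
λ/μ = 6.8/19.91 = 0.3415
Minimum integer c = ⌊0.3415⌋ + 1 = 1
Check: 1·19.91 = 19.91 > 6.8, while 0·19.91 = 0.00 ≤ 6.8

Final: 1 servers


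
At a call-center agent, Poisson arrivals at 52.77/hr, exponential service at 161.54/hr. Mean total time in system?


W = 1/(μ−λ) = 1/(161.54 − 52.77) = 1/108.77 = 0.009194 hr

Final: 0.009194 hr


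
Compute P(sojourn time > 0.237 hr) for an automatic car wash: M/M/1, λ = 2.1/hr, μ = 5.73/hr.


W ~ Exponential(μ−λ) for M/M/1.
μ − λ = 5.73 − 2.1 = 3.6300
P(W > t) = e^{−(μ−λ)t} = e^{−0.8603} = 0.423031

Final: 0.423031


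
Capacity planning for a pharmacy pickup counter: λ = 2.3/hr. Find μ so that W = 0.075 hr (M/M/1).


W = 1/(μ−λ) ⇒ μ − λ = 1/W = 1/0.075 = 13.3333
μ = λ + 1/W = 2.3 + 13.3333 = 15.6333 per hr

Final: 15.6333 /hr


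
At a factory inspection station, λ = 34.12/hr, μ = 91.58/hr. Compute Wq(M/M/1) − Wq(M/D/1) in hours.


ρ = 34.12/91.58 = 0.3726
Wq(M/M/1) = ρ/(μ−λ) = 0.3726/57.46 = 0.006484 hr
Wq(M/D/1) = ρ/(2(μ−λ)) = 0.003242 hr
Savings = 0.006484 − 0.003242 = 0.003242 hr

Final: 0.003242 hr


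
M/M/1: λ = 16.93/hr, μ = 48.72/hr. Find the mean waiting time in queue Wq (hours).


ρ = 16.93/48.72 = 0.3475
Wq = ρ/(μ−λ) = 0.3475/(48.72 − 16.93) = 0.3475/31.79 = 0.01093 hr

Final: 0.01093 hr


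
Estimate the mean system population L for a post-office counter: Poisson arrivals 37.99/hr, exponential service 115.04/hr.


ρ = λ/μ = 37.99/115.04 = 0.3302
L = ρ/(1−ρ) = 0.3302/(1 − 0.3302) = 0.3302/0.6698 = 0.4931

Final: 0.4931


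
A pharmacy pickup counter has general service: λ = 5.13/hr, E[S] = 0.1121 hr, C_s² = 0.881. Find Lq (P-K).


ρ = λ·E[S] = 5.13·0.1121 = 0.5751
Lq = ρ²(1+C_s²)/(2(1−ρ)) = 0.3307·(1+0.881)/(2·0.4249)
= 0.3307·1.8810/0.8499 = 0.73197

Final: 0.73197


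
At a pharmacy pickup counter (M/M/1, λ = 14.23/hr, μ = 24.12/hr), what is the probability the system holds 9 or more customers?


ρ = 14.23/24.12 = 0.5900
P(N ≥ n) = ρ^n = 0.5900^9 = 0.008659

Final: 0.008659


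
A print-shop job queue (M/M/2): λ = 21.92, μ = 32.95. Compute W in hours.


a = 0.6653; ρ = 0.3326; P₀ = 0.500797
Lq = P₀·a^c·ρ/(c!(1−ρ)²) = 0.08276
Wq = Lq/λ = 0.08276/21.92 = 0.003776 hr
W = Wq + 1/μ = 0.003776 + 0.03035 = 0.03412 hr

Final: 0.03412 hr


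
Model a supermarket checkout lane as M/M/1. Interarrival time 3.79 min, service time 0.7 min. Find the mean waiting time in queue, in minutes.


λ = 60/3.79 = 15.8311 /hr
μ = 60/0.7 = 85.7143 /hr
ρ = λ/μ = 15.8311/85.7143 = 0.1847
Wq = ρ/(μ−λ) = 0.1847/(85.7143−15.8311) = 0.002643 hr
In minutes: 0.002643·60 = 0.1586 min

Final: 0.1586 min


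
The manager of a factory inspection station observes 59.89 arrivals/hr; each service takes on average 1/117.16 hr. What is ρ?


ρ = λ/μ = 59.89/117.16 = 0.5112

Final: 0.5112


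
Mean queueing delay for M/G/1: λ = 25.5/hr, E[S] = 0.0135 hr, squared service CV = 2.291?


ρ = λ·E[S] = 25.5·0.0135 = 0.3443
E[S²] = E[S]²(1+C_s²) = 0.0135²·(1+2.291) = 0.0005998
Wq = λ·E[S²]/(2(1−ρ)) = 25.5·0.0005998/(2·0.6558) = 0.01166 hr

Final: 0.01166 hr


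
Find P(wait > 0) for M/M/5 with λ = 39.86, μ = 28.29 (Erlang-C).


a = λ/μ = 1.4090; ρ = a/5 = 0.2818
P₀ = 0.244116 (from M/M/c formula)
C(c,a) = [a^c/(c!(1−ρ))]·P₀ = [5.55292/(120·0.7182)]·0.244116
= 0.06443·0.244116 = 0.015729

Final: 0.015729


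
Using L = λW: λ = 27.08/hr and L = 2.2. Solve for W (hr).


W = L/λ = 2.2/27.08 = 0.08124 hr

Final: 0.08124 hr


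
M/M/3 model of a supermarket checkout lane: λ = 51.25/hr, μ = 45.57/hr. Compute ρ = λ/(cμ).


ρ = λ/(cμ) = 51.25/(3·45.57) = 51.25/136.71 = 0.3749

Final: 0.3749


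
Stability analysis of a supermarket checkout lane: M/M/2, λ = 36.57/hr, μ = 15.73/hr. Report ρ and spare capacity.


Total capacity cμ = 2·15.73 = 31.46/hr
ρ = λ/(cμ) = 36.57/31.46 = 1.1624
Stable ⇔ ρ < 1: NO
Spare capacity = cμ − λ = 31.46 − 36.57 = -5.11/hr

Final: ρ = 1.1624; unstable; margin = -5.11/hr


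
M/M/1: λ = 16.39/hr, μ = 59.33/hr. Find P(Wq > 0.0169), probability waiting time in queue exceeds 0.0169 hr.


ρ = 16.39/59.33 = 0.2763
P(Wq > t) = ρ·e^{−(μ−λ)t} = 0.2763·e^{−0.7257}
= 0.2763·0.483992 = 0.133704

Final: 0.133704


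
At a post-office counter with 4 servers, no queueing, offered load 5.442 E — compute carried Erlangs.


B(4,5.442) = 0.431686 (Erlang-B)
Carried load = a(1 − B) = 5.442·(1 − 0.431686) = 5.442·0.568314 = 3.0928 E

Final: 3.0928 Erlangs


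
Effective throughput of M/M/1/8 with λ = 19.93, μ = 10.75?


ρ = 1.8540; P_K = (1−ρ)ρ^8/(1−ρ^9) = 0.462399
λ_eff = λ(1 − P_K) = 19.93·(1 − 0.462399) = 19.93·0.537601 = 10.7144 /hr

Final: 10.7144 /hr


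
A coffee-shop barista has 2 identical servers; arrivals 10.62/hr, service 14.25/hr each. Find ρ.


ρ = λ/(cμ) = 10.62/(2·14.25) = 10.62/28.50 = 0.3726

Final: 0.3726


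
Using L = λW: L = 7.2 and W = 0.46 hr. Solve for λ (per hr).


λ = L/W = 7.2/0.46 = 15.6522 /hr

Final: 15.6522 /hr


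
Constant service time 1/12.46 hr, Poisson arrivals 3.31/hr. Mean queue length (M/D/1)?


ρ = 3.31/12.46 = 0.2657
M/D/1: Lq = ρ²/(2(1−ρ)) = 0.07057/(2·0.7343) = 0.04805

Final: 0.04805


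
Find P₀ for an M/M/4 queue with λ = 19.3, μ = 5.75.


a = λ/μ = 19.3/5.75 = 3.3565; ρ = a/c = 0.8391
Σ_{k=0}^{3} a^k/k! (terms k=0..3) = 1.00000 + 3.35652 + 5.63312 + 6.30256 = 16.29220
Tail: a^4/(4!(1−ρ)) = 126.92812/(24·0.1609) = 32.87553
P₀ = 1/(16.29220 + 32.87553) = 1/49.16773 = 0.020339

Final: 0.020339


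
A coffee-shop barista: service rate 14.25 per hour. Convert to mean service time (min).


Mean service time = 1/μ = 1/14.25 hour = 0.07018 hour
In minutes: 0.07018 × 60 = 4.2105 min

Final: 4.2105 min


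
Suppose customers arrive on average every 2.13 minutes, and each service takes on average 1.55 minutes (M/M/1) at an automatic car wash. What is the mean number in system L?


λ = 60/2.13 = 28.1690 /hr
μ = 60/1.55 = 38.7097 /hr
ρ = λ/μ = 28.1690/38.7097 = 0.7277
L = ρ/(1−ρ) = 0.7277/0.2723 = 2.6724

Final: 2.6724


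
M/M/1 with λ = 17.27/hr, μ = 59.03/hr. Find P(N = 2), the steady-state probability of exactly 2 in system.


ρ = 17.27/59.03 = 0.2926
P_n = (1−ρ)·ρ^n = (1 − 0.2926)·0.2926^2 = 0.7074·0.085593 = 0.060552

Final: 0.060552


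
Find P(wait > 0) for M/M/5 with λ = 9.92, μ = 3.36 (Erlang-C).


a = λ/μ = 2.9524; ρ = a/5 = 0.5905
P₀ = 0.049188 (from M/M/c formula)
C(c,a) = [a^c/(c!(1−ρ))]·P₀ = [224.31689/(120·0.4095)]·0.049188
= 4.56459·0.049188 = 0.224524

Final: 0.224524


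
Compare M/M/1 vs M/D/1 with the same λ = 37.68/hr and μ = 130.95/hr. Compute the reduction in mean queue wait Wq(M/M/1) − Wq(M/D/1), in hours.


ρ = 37.68/130.95 = 0.2877
Wq(M/M/1) = ρ/(μ−λ) = 0.2877/93.27 = 0.003085 hr
Wq(M/D/1) = ρ/(2(μ−λ)) = 0.001543 hr
Savings = 0.003085 − 0.001543 = 0.001543 hr

Final: 0.001543 hr


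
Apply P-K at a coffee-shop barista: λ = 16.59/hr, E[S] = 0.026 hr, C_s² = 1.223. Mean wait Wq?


ρ = λ·E[S] = 16.59·0.026 = 0.4313
E[S²] = E[S]²(1+C_s²) = 0.026²·(1+1.223) = 0.001503
Wq = λ·E[S²]/(2(1−ρ)) = 16.59·0.001503/(2·0.5687) = 0.02192 hr

Final: 0.02192 hr


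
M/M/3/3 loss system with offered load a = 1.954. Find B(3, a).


B(c,a) = (a^c/c!) / Σ_{k=0}^{c} a^k/k!
a^3/3! = 1.243433
Σ terms (k=0..3): 1.00000 + 1.95400 + 1.90906 + 1.24343 = 6.106491
B = 1.243433/6.106491 = 0.203625

Final: 0.203625


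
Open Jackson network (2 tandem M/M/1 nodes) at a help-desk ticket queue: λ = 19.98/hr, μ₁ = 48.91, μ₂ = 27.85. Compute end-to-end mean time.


Each node sees arrival rate λ = 19.98/hr (tandem ⇒ throughput preserved).
W₁ = 1/(μ₁−λ) = 1/(48.91−19.98) = 0.03457 hr
W₂ = 1/(μ₂−λ) = 1/(27.85−19.98) = 0.12706 hr
W_total = W₁ + W₂ = 0.03457 + 0.12706 = 0.16163 hr

Final: 0.16163 hr


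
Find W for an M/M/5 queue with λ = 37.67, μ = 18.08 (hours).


a = 2.0835; ρ = 0.4167; P₀ = 0.123341
Lq = P₀·a^c·ρ/(c!(1−ρ)²) = 0.04943
Wq = Lq/λ = 0.04943/37.67 = 0.001312 hr
W = Wq + 1/μ = 0.001312 + 0.05531 = 0.05662 hr

Final: 0.05662 hr


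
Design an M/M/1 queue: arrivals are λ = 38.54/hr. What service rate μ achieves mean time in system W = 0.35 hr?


W = 1/(μ−λ) ⇒ μ − λ = 1/W = 1/0.35 = 2.8571
μ = λ + 1/W = 38.54 + 2.8571 = 41.3971 per hr

Final: 41.3971 /hr


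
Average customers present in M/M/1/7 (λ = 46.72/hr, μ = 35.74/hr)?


ρ = 46.72/35.74 = 1.3072
L = ρ[1 − (K+1)ρ^K + Kρ^(K+1)] / [(1−ρ)(1−ρ^(K+1))]
Numerator: 1.3072·(1 − 8·6.522859 + 7·8.526804) = 11.117577
Denominator: (-0.3072)·(-7.526804) = 2.312376
L = 11.117577/2.312376 = 4.8079

Final: 4.8079


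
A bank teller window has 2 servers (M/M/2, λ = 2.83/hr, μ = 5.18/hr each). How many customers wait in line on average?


a = λ/μ = 0.5463; ρ = a/2 = 0.2732
P₀ = 0.570887
Lq = P₀·a^c·ρ / (c!·(1−ρ)²) = 0.570887·0.29848·0.2732/(2·0.52829)
= 0.04405

Final: 0.04405


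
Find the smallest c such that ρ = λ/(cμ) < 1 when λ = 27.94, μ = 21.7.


Stability requires cμ > λ ⇔ c > λ/μ.
λ/μ = 27.94/21.7 = 1.2876
Minimum integer c = ⌊1.2876⌋ + 1 = 2
Check: 2·21.7 = 43.40 > 27.94, while 1·21.7 = 21.70 ≤ 27.94

Final: 2 servers


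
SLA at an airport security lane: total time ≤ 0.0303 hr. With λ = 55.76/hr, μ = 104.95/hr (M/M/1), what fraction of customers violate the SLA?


W ~ Exponential(μ−λ) for M/M/1.
μ − λ = 104.95 − 55.76 = 49.1900
P(W > t) = e^{−(μ−λ)t} = e^{−1.4905} = 0.225270

Final: 0.225270


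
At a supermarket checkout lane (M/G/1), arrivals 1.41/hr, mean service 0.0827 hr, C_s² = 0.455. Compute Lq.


ρ = λ·E[S] = 1.41·0.0827 = 0.1166
Lq = ρ²(1+C_s²)/(2(1−ρ)) = 0.01360·(1+0.455)/(2·0.8834)
= 0.01360·1.4550/1.7668 = 0.01120

Final: 0.01120


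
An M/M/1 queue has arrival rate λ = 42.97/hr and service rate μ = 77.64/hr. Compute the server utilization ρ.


ρ = λ/μ = 42.97/77.64 = 0.5535

Final: 0.5535


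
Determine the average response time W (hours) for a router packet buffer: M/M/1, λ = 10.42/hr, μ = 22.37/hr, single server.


W = 1/(μ−λ) = 1/(22.37 − 10.42) = 1/11.95 = 0.08368 hr

Final: 0.08368 hr


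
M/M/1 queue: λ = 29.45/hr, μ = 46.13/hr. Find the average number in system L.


ρ = λ/μ = 29.45/46.13 = 0.6384
L = ρ/(1−ρ) = 0.6384/(1 − 0.6384) = 0.6384/0.3616 = 1.7656

Final: 1.7656


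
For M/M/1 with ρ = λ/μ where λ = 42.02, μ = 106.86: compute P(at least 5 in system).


ρ = 42.02/106.86 = 0.3932
P(N ≥ n) = ρ^n = 0.3932^5 = 0.009402

Final: 0.009402


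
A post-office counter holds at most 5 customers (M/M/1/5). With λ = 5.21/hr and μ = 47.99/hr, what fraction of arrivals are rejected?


ρ = λ/μ = 5.21/47.99 = 0.1086
P_K = (1−ρ)ρ^K/(1−ρ^(K+1)) = (0.8914·0.00001508)/(1 − 0.000001637)
= 0.00001344/0.999998 = 0.00001344

Final: 0.00001344


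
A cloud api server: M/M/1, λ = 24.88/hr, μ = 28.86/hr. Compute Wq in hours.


ρ = 24.88/28.86 = 0.8621
Wq = ρ/(μ−λ) = 0.8621/(28.86 − 24.88) = 0.8621/3.98 = 0.2166 hr

Final: 0.2166 hr


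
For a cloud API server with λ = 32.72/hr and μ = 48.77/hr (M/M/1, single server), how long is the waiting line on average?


ρ = 32.72/48.77 = 0.6709
Lq = ρ²/(1−ρ) = 0.4501/0.3291 = 1.3677

Final: 1.3677


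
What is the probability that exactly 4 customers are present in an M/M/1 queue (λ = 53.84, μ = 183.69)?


ρ = 53.84/183.69 = 0.2931
P_n = (1−ρ)·ρ^n = (1 − 0.2931)·0.2931^4 = 0.7069·0.007380 = 0.005217

Final: 0.005217


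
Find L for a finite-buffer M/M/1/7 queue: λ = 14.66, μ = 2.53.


ρ = 14.66/2.53 = 5.7945
L = ρ[1 − (K+1)ρ^K + Kρ^(K+1)] / [(1−ρ)(1−ρ^(K+1))]
Numerator: 5.7945·(1 − 8·219328.033075 + 7·1270888.918922) = 41381756.442996
Denominator: (-4.7945)·(-1270887.918922) = 6093229.429455
L = 41381756.442996/6093229.429455 = 6.7914

Final: 6.7914


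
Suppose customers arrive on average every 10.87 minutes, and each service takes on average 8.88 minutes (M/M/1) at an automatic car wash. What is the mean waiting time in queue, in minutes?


λ = 60/10.87 = 5.5198 /hr
μ = 60/8.88 = 6.7568 /hr
ρ = λ/μ = 5.5198/6.7568 = 0.8169
Wq = ρ/(μ−λ) = 0.8169/(6.7568−5.5198) = 0.66042 hr
In minutes: 0.66042·60 = 39.625 min

Final: 39.625 min


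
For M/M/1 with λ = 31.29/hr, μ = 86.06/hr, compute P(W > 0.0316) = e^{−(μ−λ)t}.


W ~ Exponential(μ−λ) for M/M/1.
μ − λ = 86.06 − 31.29 = 54.7700
P(W > t) = e^{−(μ−λ)t} = e^{−1.7307} = 0.177155

Final: 0.177155


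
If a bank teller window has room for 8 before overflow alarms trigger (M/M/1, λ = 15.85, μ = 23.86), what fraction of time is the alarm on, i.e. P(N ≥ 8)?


ρ = 15.85/23.86 = 0.6643
P(N ≥ n) = ρ^n = 0.6643^8 = 0.037920

Final: 0.037920


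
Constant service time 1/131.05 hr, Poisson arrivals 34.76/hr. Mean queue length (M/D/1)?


ρ = 34.76/131.05 = 0.2652
M/D/1: Lq = ρ²/(2(1−ρ)) = 0.07035/(2·0.7348) = 0.04788

Final: 0.04788


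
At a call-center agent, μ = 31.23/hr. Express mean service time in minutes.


Mean service time = 1/μ = 1/31.23 hour = 0.03202 hour
In minutes: 0.03202 × 60 = 1.9212 min

Final: 1.9212 min


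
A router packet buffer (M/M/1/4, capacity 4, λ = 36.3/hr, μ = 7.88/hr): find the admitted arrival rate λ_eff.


ρ = 4.6066; P_K = (1−ρ)ρ^4/(1−ρ^5) = 0.783298
λ_eff = λ(1 − P_K) = 36.3·(1 − 0.783298) = 36.3·0.216702 = 7.8663 /hr

Final: 7.8663 /hr


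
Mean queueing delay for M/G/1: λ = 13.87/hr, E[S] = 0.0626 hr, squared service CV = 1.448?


ρ = λ·E[S] = 13.87·0.0626 = 0.8683
E[S²] = E[S]²(1+C_s²) = 0.0626²·(1+1.448) = 0.009593
Wq = λ·E[S²]/(2(1−ρ)) = 13.87·0.009593/(2·0.1317) = 0.50500 hr

Final: 0.50500 hr


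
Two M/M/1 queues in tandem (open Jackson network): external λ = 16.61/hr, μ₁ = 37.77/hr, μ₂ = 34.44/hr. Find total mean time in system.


Each node sees arrival rate λ = 16.61/hr (tandem ⇒ throughput preserved).
W₁ = 1/(μ₁−λ) = 1/(37.77−16.61) = 0.04726 hr
W₂ = 1/(μ₂−λ) = 1/(34.44−16.61) = 0.05609 hr
W_total = W₁ + W₂ = 0.04726 + 0.05609 = 0.10334 hr

Final: 0.10334 hr


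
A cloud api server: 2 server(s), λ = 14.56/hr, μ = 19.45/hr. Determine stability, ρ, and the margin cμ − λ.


Total capacity cμ = 2·19.45 = 38.90/hr
ρ = λ/(cμ) = 14.56/38.90 = 0.3743
Stable ⇔ ρ < 1: YES
Spare capacity = cμ − λ = 38.90 − 14.56 = 24.34/hr

Final: ρ = 0.3743; stable; margin = 24.34/hr


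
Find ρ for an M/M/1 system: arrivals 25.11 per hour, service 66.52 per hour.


ρ = λ/μ = 25.11/66.52 = 0.3775

Final: 0.3775


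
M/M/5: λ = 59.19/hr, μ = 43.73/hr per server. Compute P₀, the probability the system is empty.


a = λ/μ = 59.19/43.73 = 1.3535; ρ = a/c = 0.2707
Σ_{k=0}^{4} a^k/k! (terms k=0..4) = 1.00000 + 1.35353 + 0.91603 + 0.41329 + 0.13985 = 3.82270
Tail: a^5/(5!(1−ρ)) = 4.54302/(120·0.7293) = 0.05191
P₀ = 1/(3.82270 + 0.05191) = 1/3.87461 = 0.258090

Final: 0.258090


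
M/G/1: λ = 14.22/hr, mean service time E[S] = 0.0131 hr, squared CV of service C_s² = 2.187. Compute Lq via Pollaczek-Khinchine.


ρ = λ·E[S] = 14.22·0.0131 = 0.1863
Lq = ρ²(1+C_s²)/(2(1−ρ)) = 0.03470·(1+2.187)/(2·0.8137)
= 0.03470·3.1870/1.6274 = 0.06795

Final: 0.06795
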